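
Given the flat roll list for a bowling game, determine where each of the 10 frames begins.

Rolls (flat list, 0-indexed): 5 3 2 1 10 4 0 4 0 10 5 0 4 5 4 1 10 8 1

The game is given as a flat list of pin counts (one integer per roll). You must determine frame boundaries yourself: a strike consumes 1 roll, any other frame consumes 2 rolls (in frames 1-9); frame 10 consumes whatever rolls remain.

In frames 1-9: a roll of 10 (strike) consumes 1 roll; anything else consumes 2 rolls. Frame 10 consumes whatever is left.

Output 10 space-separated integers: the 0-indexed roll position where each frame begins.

Frame 1 starts at roll index 0: rolls=5,3 (sum=8), consumes 2 rolls
Frame 2 starts at roll index 2: rolls=2,1 (sum=3), consumes 2 rolls
Frame 3 starts at roll index 4: roll=10 (strike), consumes 1 roll
Frame 4 starts at roll index 5: rolls=4,0 (sum=4), consumes 2 rolls
Frame 5 starts at roll index 7: rolls=4,0 (sum=4), consumes 2 rolls
Frame 6 starts at roll index 9: roll=10 (strike), consumes 1 roll
Frame 7 starts at roll index 10: rolls=5,0 (sum=5), consumes 2 rolls
Frame 8 starts at roll index 12: rolls=4,5 (sum=9), consumes 2 rolls
Frame 9 starts at roll index 14: rolls=4,1 (sum=5), consumes 2 rolls
Frame 10 starts at roll index 16: 3 remaining rolls

Answer: 0 2 4 5 7 9 10 12 14 16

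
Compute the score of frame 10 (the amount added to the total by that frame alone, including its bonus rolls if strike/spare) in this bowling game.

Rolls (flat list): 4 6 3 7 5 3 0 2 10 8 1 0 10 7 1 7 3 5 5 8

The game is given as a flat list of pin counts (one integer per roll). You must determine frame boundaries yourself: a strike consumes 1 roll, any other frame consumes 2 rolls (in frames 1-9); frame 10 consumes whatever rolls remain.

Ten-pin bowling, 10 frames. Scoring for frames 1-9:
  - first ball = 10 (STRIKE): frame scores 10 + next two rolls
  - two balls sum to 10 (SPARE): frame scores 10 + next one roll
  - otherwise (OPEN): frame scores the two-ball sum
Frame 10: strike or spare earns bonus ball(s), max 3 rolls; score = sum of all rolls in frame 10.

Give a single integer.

Frame 1: SPARE (4+6=10). 10 + next roll (3) = 13. Cumulative: 13
Frame 2: SPARE (3+7=10). 10 + next roll (5) = 15. Cumulative: 28
Frame 3: OPEN (5+3=8). Cumulative: 36
Frame 4: OPEN (0+2=2). Cumulative: 38
Frame 5: STRIKE. 10 + next two rolls (8+1) = 19. Cumulative: 57
Frame 6: OPEN (8+1=9). Cumulative: 66
Frame 7: SPARE (0+10=10). 10 + next roll (7) = 17. Cumulative: 83
Frame 8: OPEN (7+1=8). Cumulative: 91
Frame 9: SPARE (7+3=10). 10 + next roll (5) = 15. Cumulative: 106
Frame 10: SPARE. Sum of all frame-10 rolls (5+5+8) = 18. Cumulative: 124

Answer: 18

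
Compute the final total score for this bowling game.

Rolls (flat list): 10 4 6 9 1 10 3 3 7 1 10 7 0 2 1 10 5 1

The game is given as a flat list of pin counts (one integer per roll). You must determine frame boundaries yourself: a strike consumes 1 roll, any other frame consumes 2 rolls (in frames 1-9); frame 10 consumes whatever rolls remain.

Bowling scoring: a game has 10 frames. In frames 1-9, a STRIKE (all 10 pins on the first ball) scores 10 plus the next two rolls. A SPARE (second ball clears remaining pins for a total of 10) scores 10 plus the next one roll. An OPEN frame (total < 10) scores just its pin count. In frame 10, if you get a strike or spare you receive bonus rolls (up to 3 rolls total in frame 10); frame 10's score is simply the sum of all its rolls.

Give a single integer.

Frame 1: STRIKE. 10 + next two rolls (4+6) = 20. Cumulative: 20
Frame 2: SPARE (4+6=10). 10 + next roll (9) = 19. Cumulative: 39
Frame 3: SPARE (9+1=10). 10 + next roll (10) = 20. Cumulative: 59
Frame 4: STRIKE. 10 + next two rolls (3+3) = 16. Cumulative: 75
Frame 5: OPEN (3+3=6). Cumulative: 81
Frame 6: OPEN (7+1=8). Cumulative: 89
Frame 7: STRIKE. 10 + next two rolls (7+0) = 17. Cumulative: 106
Frame 8: OPEN (7+0=7). Cumulative: 113
Frame 9: OPEN (2+1=3). Cumulative: 116
Frame 10: STRIKE. Sum of all frame-10 rolls (10+5+1) = 16. Cumulative: 132

Answer: 132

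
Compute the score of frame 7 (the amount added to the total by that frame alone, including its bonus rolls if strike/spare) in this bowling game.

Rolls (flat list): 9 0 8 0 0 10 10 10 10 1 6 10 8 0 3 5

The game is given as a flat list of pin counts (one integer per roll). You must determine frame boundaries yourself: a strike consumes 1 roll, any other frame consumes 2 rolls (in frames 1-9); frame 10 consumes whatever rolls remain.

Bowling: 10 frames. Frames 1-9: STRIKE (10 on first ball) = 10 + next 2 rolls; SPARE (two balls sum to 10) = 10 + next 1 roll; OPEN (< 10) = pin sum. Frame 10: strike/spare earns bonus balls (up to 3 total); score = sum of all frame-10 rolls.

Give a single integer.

Frame 1: OPEN (9+0=9). Cumulative: 9
Frame 2: OPEN (8+0=8). Cumulative: 17
Frame 3: SPARE (0+10=10). 10 + next roll (10) = 20. Cumulative: 37
Frame 4: STRIKE. 10 + next two rolls (10+10) = 30. Cumulative: 67
Frame 5: STRIKE. 10 + next two rolls (10+1) = 21. Cumulative: 88
Frame 6: STRIKE. 10 + next two rolls (1+6) = 17. Cumulative: 105
Frame 7: OPEN (1+6=7). Cumulative: 112
Frame 8: STRIKE. 10 + next two rolls (8+0) = 18. Cumulative: 130
Frame 9: OPEN (8+0=8). Cumulative: 138

Answer: 7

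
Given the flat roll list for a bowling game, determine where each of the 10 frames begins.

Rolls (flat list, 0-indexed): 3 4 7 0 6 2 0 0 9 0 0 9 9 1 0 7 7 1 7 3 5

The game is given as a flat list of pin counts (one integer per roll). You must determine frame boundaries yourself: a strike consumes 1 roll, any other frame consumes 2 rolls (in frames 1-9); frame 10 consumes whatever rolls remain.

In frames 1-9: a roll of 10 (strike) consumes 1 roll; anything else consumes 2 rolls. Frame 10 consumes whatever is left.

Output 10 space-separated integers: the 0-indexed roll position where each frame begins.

Answer: 0 2 4 6 8 10 12 14 16 18

Derivation:
Frame 1 starts at roll index 0: rolls=3,4 (sum=7), consumes 2 rolls
Frame 2 starts at roll index 2: rolls=7,0 (sum=7), consumes 2 rolls
Frame 3 starts at roll index 4: rolls=6,2 (sum=8), consumes 2 rolls
Frame 4 starts at roll index 6: rolls=0,0 (sum=0), consumes 2 rolls
Frame 5 starts at roll index 8: rolls=9,0 (sum=9), consumes 2 rolls
Frame 6 starts at roll index 10: rolls=0,9 (sum=9), consumes 2 rolls
Frame 7 starts at roll index 12: rolls=9,1 (sum=10), consumes 2 rolls
Frame 8 starts at roll index 14: rolls=0,7 (sum=7), consumes 2 rolls
Frame 9 starts at roll index 16: rolls=7,1 (sum=8), consumes 2 rolls
Frame 10 starts at roll index 18: 3 remaining rolls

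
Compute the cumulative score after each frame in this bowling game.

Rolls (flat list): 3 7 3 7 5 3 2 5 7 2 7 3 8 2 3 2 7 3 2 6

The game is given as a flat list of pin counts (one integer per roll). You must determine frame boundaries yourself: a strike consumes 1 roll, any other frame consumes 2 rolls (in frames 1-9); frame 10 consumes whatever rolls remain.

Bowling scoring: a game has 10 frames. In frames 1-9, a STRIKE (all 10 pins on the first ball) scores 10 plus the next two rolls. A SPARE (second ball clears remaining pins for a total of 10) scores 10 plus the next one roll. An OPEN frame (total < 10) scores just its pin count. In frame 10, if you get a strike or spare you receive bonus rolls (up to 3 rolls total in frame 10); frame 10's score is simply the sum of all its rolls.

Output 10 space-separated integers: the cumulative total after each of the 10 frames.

Frame 1: SPARE (3+7=10). 10 + next roll (3) = 13. Cumulative: 13
Frame 2: SPARE (3+7=10). 10 + next roll (5) = 15. Cumulative: 28
Frame 3: OPEN (5+3=8). Cumulative: 36
Frame 4: OPEN (2+5=7). Cumulative: 43
Frame 5: OPEN (7+2=9). Cumulative: 52
Frame 6: SPARE (7+3=10). 10 + next roll (8) = 18. Cumulative: 70
Frame 7: SPARE (8+2=10). 10 + next roll (3) = 13. Cumulative: 83
Frame 8: OPEN (3+2=5). Cumulative: 88
Frame 9: SPARE (7+3=10). 10 + next roll (2) = 12. Cumulative: 100
Frame 10: OPEN. Sum of all frame-10 rolls (2+6) = 8. Cumulative: 108

Answer: 13 28 36 43 52 70 83 88 100 108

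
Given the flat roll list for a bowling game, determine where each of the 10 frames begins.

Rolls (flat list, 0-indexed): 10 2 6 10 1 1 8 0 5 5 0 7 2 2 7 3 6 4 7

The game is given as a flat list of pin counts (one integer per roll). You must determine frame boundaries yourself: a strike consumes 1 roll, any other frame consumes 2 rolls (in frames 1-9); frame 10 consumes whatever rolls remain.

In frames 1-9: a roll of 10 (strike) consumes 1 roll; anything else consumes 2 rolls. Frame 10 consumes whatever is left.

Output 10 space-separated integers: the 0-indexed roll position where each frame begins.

Answer: 0 1 3 4 6 8 10 12 14 16

Derivation:
Frame 1 starts at roll index 0: roll=10 (strike), consumes 1 roll
Frame 2 starts at roll index 1: rolls=2,6 (sum=8), consumes 2 rolls
Frame 3 starts at roll index 3: roll=10 (strike), consumes 1 roll
Frame 4 starts at roll index 4: rolls=1,1 (sum=2), consumes 2 rolls
Frame 5 starts at roll index 6: rolls=8,0 (sum=8), consumes 2 rolls
Frame 6 starts at roll index 8: rolls=5,5 (sum=10), consumes 2 rolls
Frame 7 starts at roll index 10: rolls=0,7 (sum=7), consumes 2 rolls
Frame 8 starts at roll index 12: rolls=2,2 (sum=4), consumes 2 rolls
Frame 9 starts at roll index 14: rolls=7,3 (sum=10), consumes 2 rolls
Frame 10 starts at roll index 16: 3 remaining rolls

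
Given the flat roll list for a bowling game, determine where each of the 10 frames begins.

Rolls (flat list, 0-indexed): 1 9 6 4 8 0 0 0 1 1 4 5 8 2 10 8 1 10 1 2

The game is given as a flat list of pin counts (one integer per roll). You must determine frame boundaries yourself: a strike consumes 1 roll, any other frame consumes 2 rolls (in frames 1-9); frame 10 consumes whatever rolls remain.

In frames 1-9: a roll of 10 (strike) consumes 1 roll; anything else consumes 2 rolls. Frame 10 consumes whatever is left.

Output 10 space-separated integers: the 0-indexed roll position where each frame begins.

Frame 1 starts at roll index 0: rolls=1,9 (sum=10), consumes 2 rolls
Frame 2 starts at roll index 2: rolls=6,4 (sum=10), consumes 2 rolls
Frame 3 starts at roll index 4: rolls=8,0 (sum=8), consumes 2 rolls
Frame 4 starts at roll index 6: rolls=0,0 (sum=0), consumes 2 rolls
Frame 5 starts at roll index 8: rolls=1,1 (sum=2), consumes 2 rolls
Frame 6 starts at roll index 10: rolls=4,5 (sum=9), consumes 2 rolls
Frame 7 starts at roll index 12: rolls=8,2 (sum=10), consumes 2 rolls
Frame 8 starts at roll index 14: roll=10 (strike), consumes 1 roll
Frame 9 starts at roll index 15: rolls=8,1 (sum=9), consumes 2 rolls
Frame 10 starts at roll index 17: 3 remaining rolls

Answer: 0 2 4 6 8 10 12 14 15 17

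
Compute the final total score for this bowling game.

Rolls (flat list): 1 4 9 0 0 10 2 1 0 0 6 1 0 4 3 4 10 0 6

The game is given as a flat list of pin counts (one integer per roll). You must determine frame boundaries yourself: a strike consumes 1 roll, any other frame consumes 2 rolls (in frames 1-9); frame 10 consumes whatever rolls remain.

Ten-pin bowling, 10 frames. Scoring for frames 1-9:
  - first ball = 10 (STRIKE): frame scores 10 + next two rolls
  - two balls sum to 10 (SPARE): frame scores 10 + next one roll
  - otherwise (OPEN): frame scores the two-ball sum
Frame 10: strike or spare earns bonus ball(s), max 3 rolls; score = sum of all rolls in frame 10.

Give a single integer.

Frame 1: OPEN (1+4=5). Cumulative: 5
Frame 2: OPEN (9+0=9). Cumulative: 14
Frame 3: SPARE (0+10=10). 10 + next roll (2) = 12. Cumulative: 26
Frame 4: OPEN (2+1=3). Cumulative: 29
Frame 5: OPEN (0+0=0). Cumulative: 29
Frame 6: OPEN (6+1=7). Cumulative: 36
Frame 7: OPEN (0+4=4). Cumulative: 40
Frame 8: OPEN (3+4=7). Cumulative: 47
Frame 9: STRIKE. 10 + next two rolls (0+6) = 16. Cumulative: 63
Frame 10: OPEN. Sum of all frame-10 rolls (0+6) = 6. Cumulative: 69

Answer: 69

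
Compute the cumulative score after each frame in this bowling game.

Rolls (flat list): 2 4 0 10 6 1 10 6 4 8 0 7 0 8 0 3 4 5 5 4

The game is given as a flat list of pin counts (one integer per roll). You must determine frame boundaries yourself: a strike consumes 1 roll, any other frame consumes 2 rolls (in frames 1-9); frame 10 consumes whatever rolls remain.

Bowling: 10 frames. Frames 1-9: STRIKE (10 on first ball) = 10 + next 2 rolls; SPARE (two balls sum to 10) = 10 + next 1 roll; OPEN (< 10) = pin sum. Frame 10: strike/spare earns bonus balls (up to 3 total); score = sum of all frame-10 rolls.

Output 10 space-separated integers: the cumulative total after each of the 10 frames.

Frame 1: OPEN (2+4=6). Cumulative: 6
Frame 2: SPARE (0+10=10). 10 + next roll (6) = 16. Cumulative: 22
Frame 3: OPEN (6+1=7). Cumulative: 29
Frame 4: STRIKE. 10 + next two rolls (6+4) = 20. Cumulative: 49
Frame 5: SPARE (6+4=10). 10 + next roll (8) = 18. Cumulative: 67
Frame 6: OPEN (8+0=8). Cumulative: 75
Frame 7: OPEN (7+0=7). Cumulative: 82
Frame 8: OPEN (8+0=8). Cumulative: 90
Frame 9: OPEN (3+4=7). Cumulative: 97
Frame 10: SPARE. Sum of all frame-10 rolls (5+5+4) = 14. Cumulative: 111

Answer: 6 22 29 49 67 75 82 90 97 111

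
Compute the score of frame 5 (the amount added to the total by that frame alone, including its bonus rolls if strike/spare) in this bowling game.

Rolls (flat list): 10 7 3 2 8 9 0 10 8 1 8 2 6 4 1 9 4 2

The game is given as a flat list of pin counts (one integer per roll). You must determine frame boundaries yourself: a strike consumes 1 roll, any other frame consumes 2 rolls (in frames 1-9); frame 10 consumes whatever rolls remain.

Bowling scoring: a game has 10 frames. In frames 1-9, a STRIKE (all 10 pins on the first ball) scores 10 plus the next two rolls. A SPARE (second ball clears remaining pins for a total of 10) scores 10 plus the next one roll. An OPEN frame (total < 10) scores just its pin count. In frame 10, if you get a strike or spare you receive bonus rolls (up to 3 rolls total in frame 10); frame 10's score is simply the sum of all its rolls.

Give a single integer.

Frame 1: STRIKE. 10 + next two rolls (7+3) = 20. Cumulative: 20
Frame 2: SPARE (7+3=10). 10 + next roll (2) = 12. Cumulative: 32
Frame 3: SPARE (2+8=10). 10 + next roll (9) = 19. Cumulative: 51
Frame 4: OPEN (9+0=9). Cumulative: 60
Frame 5: STRIKE. 10 + next two rolls (8+1) = 19. Cumulative: 79
Frame 6: OPEN (8+1=9). Cumulative: 88
Frame 7: SPARE (8+2=10). 10 + next roll (6) = 16. Cumulative: 104

Answer: 19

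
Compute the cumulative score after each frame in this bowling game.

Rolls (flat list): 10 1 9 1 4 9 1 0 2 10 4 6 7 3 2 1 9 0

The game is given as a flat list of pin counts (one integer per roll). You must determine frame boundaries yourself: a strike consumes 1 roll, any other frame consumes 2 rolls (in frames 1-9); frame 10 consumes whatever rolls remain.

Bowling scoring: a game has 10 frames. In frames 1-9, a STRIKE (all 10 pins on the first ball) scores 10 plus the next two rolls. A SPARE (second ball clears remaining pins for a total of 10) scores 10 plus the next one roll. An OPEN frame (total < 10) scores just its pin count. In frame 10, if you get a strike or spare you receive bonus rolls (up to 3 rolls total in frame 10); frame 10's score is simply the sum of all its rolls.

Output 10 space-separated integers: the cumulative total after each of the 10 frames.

Frame 1: STRIKE. 10 + next two rolls (1+9) = 20. Cumulative: 20
Frame 2: SPARE (1+9=10). 10 + next roll (1) = 11. Cumulative: 31
Frame 3: OPEN (1+4=5). Cumulative: 36
Frame 4: SPARE (9+1=10). 10 + next roll (0) = 10. Cumulative: 46
Frame 5: OPEN (0+2=2). Cumulative: 48
Frame 6: STRIKE. 10 + next two rolls (4+6) = 20. Cumulative: 68
Frame 7: SPARE (4+6=10). 10 + next roll (7) = 17. Cumulative: 85
Frame 8: SPARE (7+3=10). 10 + next roll (2) = 12. Cumulative: 97
Frame 9: OPEN (2+1=3). Cumulative: 100
Frame 10: OPEN. Sum of all frame-10 rolls (9+0) = 9. Cumulative: 109

Answer: 20 31 36 46 48 68 85 97 100 109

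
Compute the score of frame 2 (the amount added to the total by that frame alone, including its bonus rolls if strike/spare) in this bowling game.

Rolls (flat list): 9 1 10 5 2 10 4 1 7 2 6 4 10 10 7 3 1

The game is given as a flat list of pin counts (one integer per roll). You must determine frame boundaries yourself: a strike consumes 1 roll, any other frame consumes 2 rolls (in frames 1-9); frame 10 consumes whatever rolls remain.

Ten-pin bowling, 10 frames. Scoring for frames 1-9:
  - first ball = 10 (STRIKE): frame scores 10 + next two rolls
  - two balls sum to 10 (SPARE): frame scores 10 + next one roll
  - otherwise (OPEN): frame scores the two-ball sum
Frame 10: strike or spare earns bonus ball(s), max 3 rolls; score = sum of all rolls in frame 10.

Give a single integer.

Answer: 17

Derivation:
Frame 1: SPARE (9+1=10). 10 + next roll (10) = 20. Cumulative: 20
Frame 2: STRIKE. 10 + next two rolls (5+2) = 17. Cumulative: 37
Frame 3: OPEN (5+2=7). Cumulative: 44
Frame 4: STRIKE. 10 + next two rolls (4+1) = 15. Cumulative: 59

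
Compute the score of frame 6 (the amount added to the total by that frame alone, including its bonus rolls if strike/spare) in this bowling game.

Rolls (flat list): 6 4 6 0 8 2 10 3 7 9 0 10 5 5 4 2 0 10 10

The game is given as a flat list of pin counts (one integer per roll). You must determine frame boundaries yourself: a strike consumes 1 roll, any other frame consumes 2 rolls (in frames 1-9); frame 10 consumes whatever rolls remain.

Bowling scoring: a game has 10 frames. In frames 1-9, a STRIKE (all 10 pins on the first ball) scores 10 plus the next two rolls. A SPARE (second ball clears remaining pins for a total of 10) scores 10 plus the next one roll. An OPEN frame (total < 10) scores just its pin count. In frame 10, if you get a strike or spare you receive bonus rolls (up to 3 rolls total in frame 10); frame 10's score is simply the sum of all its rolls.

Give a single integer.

Frame 1: SPARE (6+4=10). 10 + next roll (6) = 16. Cumulative: 16
Frame 2: OPEN (6+0=6). Cumulative: 22
Frame 3: SPARE (8+2=10). 10 + next roll (10) = 20. Cumulative: 42
Frame 4: STRIKE. 10 + next two rolls (3+7) = 20. Cumulative: 62
Frame 5: SPARE (3+7=10). 10 + next roll (9) = 19. Cumulative: 81
Frame 6: OPEN (9+0=9). Cumulative: 90
Frame 7: STRIKE. 10 + next two rolls (5+5) = 20. Cumulative: 110
Frame 8: SPARE (5+5=10). 10 + next roll (4) = 14. Cumulative: 124

Answer: 9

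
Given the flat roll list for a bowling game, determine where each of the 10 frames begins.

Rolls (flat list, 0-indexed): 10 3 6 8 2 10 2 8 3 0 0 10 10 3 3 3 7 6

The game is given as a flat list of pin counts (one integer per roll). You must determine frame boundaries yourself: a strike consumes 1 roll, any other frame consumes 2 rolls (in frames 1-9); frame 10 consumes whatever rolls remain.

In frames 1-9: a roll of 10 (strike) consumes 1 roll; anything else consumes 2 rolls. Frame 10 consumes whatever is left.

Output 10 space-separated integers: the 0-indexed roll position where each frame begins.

Frame 1 starts at roll index 0: roll=10 (strike), consumes 1 roll
Frame 2 starts at roll index 1: rolls=3,6 (sum=9), consumes 2 rolls
Frame 3 starts at roll index 3: rolls=8,2 (sum=10), consumes 2 rolls
Frame 4 starts at roll index 5: roll=10 (strike), consumes 1 roll
Frame 5 starts at roll index 6: rolls=2,8 (sum=10), consumes 2 rolls
Frame 6 starts at roll index 8: rolls=3,0 (sum=3), consumes 2 rolls
Frame 7 starts at roll index 10: rolls=0,10 (sum=10), consumes 2 rolls
Frame 8 starts at roll index 12: roll=10 (strike), consumes 1 roll
Frame 9 starts at roll index 13: rolls=3,3 (sum=6), consumes 2 rolls
Frame 10 starts at roll index 15: 3 remaining rolls

Answer: 0 1 3 5 6 8 10 12 13 15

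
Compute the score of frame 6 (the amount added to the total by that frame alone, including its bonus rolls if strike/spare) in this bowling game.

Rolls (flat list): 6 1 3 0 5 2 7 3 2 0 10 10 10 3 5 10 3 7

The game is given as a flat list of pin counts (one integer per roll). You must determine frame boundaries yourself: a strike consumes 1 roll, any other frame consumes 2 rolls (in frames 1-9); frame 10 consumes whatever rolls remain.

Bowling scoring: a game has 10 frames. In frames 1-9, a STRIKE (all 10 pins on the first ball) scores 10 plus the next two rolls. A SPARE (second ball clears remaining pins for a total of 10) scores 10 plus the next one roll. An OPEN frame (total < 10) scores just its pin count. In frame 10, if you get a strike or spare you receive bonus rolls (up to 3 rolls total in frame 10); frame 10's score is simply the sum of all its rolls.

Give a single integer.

Answer: 30

Derivation:
Frame 1: OPEN (6+1=7). Cumulative: 7
Frame 2: OPEN (3+0=3). Cumulative: 10
Frame 3: OPEN (5+2=7). Cumulative: 17
Frame 4: SPARE (7+3=10). 10 + next roll (2) = 12. Cumulative: 29
Frame 5: OPEN (2+0=2). Cumulative: 31
Frame 6: STRIKE. 10 + next two rolls (10+10) = 30. Cumulative: 61
Frame 7: STRIKE. 10 + next two rolls (10+3) = 23. Cumulative: 84
Frame 8: STRIKE. 10 + next two rolls (3+5) = 18. Cumulative: 102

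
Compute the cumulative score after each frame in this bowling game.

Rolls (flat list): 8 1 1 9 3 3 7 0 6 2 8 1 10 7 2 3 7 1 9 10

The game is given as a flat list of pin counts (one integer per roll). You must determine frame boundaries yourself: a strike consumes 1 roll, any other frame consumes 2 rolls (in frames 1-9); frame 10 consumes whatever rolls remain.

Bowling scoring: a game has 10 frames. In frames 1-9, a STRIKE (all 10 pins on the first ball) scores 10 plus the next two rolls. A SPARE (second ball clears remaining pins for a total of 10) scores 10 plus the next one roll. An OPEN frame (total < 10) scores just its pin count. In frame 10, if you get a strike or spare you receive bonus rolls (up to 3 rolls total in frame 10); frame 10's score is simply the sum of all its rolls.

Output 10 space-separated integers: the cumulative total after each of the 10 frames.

Answer: 9 22 28 35 43 52 71 80 91 111

Derivation:
Frame 1: OPEN (8+1=9). Cumulative: 9
Frame 2: SPARE (1+9=10). 10 + next roll (3) = 13. Cumulative: 22
Frame 3: OPEN (3+3=6). Cumulative: 28
Frame 4: OPEN (7+0=7). Cumulative: 35
Frame 5: OPEN (6+2=8). Cumulative: 43
Frame 6: OPEN (8+1=9). Cumulative: 52
Frame 7: STRIKE. 10 + next two rolls (7+2) = 19. Cumulative: 71
Frame 8: OPEN (7+2=9). Cumulative: 80
Frame 9: SPARE (3+7=10). 10 + next roll (1) = 11. Cumulative: 91
Frame 10: SPARE. Sum of all frame-10 rolls (1+9+10) = 20. Cumulative: 111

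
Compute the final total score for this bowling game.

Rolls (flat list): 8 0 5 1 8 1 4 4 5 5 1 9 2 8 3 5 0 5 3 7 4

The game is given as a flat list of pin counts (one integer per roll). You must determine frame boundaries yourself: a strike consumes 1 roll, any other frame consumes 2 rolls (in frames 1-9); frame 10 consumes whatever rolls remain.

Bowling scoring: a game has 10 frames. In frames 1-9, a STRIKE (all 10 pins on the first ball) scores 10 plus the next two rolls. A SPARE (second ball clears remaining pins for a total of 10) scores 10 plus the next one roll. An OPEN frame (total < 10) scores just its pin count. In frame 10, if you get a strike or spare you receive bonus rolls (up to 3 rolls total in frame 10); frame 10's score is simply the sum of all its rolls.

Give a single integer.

Frame 1: OPEN (8+0=8). Cumulative: 8
Frame 2: OPEN (5+1=6). Cumulative: 14
Frame 3: OPEN (8+1=9). Cumulative: 23
Frame 4: OPEN (4+4=8). Cumulative: 31
Frame 5: SPARE (5+5=10). 10 + next roll (1) = 11. Cumulative: 42
Frame 6: SPARE (1+9=10). 10 + next roll (2) = 12. Cumulative: 54
Frame 7: SPARE (2+8=10). 10 + next roll (3) = 13. Cumulative: 67
Frame 8: OPEN (3+5=8). Cumulative: 75
Frame 9: OPEN (0+5=5). Cumulative: 80
Frame 10: SPARE. Sum of all frame-10 rolls (3+7+4) = 14. Cumulative: 94

Answer: 94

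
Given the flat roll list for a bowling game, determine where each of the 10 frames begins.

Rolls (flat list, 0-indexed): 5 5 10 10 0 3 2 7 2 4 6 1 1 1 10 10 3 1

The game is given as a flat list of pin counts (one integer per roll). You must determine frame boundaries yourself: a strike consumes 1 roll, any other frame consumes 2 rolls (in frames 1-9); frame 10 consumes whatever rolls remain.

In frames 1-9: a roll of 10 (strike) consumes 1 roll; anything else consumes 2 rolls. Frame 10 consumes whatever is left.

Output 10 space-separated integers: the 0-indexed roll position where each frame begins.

Answer: 0 2 3 4 6 8 10 12 14 15

Derivation:
Frame 1 starts at roll index 0: rolls=5,5 (sum=10), consumes 2 rolls
Frame 2 starts at roll index 2: roll=10 (strike), consumes 1 roll
Frame 3 starts at roll index 3: roll=10 (strike), consumes 1 roll
Frame 4 starts at roll index 4: rolls=0,3 (sum=3), consumes 2 rolls
Frame 5 starts at roll index 6: rolls=2,7 (sum=9), consumes 2 rolls
Frame 6 starts at roll index 8: rolls=2,4 (sum=6), consumes 2 rolls
Frame 7 starts at roll index 10: rolls=6,1 (sum=7), consumes 2 rolls
Frame 8 starts at roll index 12: rolls=1,1 (sum=2), consumes 2 rolls
Frame 9 starts at roll index 14: roll=10 (strike), consumes 1 roll
Frame 10 starts at roll index 15: 3 remaining rolls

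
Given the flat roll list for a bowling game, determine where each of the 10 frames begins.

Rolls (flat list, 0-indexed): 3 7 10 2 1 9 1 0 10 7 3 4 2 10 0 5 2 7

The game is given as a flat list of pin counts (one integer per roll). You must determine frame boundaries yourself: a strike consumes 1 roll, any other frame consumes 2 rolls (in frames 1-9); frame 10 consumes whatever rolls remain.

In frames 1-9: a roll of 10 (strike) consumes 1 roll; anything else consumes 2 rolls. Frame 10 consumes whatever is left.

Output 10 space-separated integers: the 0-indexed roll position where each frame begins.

Answer: 0 2 3 5 7 9 11 13 14 16

Derivation:
Frame 1 starts at roll index 0: rolls=3,7 (sum=10), consumes 2 rolls
Frame 2 starts at roll index 2: roll=10 (strike), consumes 1 roll
Frame 3 starts at roll index 3: rolls=2,1 (sum=3), consumes 2 rolls
Frame 4 starts at roll index 5: rolls=9,1 (sum=10), consumes 2 rolls
Frame 5 starts at roll index 7: rolls=0,10 (sum=10), consumes 2 rolls
Frame 6 starts at roll index 9: rolls=7,3 (sum=10), consumes 2 rolls
Frame 7 starts at roll index 11: rolls=4,2 (sum=6), consumes 2 rolls
Frame 8 starts at roll index 13: roll=10 (strike), consumes 1 roll
Frame 9 starts at roll index 14: rolls=0,5 (sum=5), consumes 2 rolls
Frame 10 starts at roll index 16: 2 remaining rolls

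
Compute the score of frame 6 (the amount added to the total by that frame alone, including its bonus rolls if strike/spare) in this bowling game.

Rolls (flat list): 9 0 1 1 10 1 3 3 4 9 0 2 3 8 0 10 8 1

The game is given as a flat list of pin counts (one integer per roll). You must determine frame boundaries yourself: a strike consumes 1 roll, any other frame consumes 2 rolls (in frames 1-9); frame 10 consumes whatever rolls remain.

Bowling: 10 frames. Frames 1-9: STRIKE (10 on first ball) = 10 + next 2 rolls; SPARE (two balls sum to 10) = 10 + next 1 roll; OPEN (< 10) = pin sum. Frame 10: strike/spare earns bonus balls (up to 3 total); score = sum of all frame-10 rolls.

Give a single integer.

Answer: 9

Derivation:
Frame 1: OPEN (9+0=9). Cumulative: 9
Frame 2: OPEN (1+1=2). Cumulative: 11
Frame 3: STRIKE. 10 + next two rolls (1+3) = 14. Cumulative: 25
Frame 4: OPEN (1+3=4). Cumulative: 29
Frame 5: OPEN (3+4=7). Cumulative: 36
Frame 6: OPEN (9+0=9). Cumulative: 45
Frame 7: OPEN (2+3=5). Cumulative: 50
Frame 8: OPEN (8+0=8). Cumulative: 58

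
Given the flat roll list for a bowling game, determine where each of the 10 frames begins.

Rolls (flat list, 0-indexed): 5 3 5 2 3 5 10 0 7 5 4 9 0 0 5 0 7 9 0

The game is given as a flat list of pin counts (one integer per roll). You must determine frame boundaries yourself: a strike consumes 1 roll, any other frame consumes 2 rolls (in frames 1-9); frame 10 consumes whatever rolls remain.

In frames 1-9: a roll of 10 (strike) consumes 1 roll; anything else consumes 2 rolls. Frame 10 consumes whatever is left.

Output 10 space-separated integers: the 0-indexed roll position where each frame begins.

Answer: 0 2 4 6 7 9 11 13 15 17

Derivation:
Frame 1 starts at roll index 0: rolls=5,3 (sum=8), consumes 2 rolls
Frame 2 starts at roll index 2: rolls=5,2 (sum=7), consumes 2 rolls
Frame 3 starts at roll index 4: rolls=3,5 (sum=8), consumes 2 rolls
Frame 4 starts at roll index 6: roll=10 (strike), consumes 1 roll
Frame 5 starts at roll index 7: rolls=0,7 (sum=7), consumes 2 rolls
Frame 6 starts at roll index 9: rolls=5,4 (sum=9), consumes 2 rolls
Frame 7 starts at roll index 11: rolls=9,0 (sum=9), consumes 2 rolls
Frame 8 starts at roll index 13: rolls=0,5 (sum=5), consumes 2 rolls
Frame 9 starts at roll index 15: rolls=0,7 (sum=7), consumes 2 rolls
Frame 10 starts at roll index 17: 2 remaining rolls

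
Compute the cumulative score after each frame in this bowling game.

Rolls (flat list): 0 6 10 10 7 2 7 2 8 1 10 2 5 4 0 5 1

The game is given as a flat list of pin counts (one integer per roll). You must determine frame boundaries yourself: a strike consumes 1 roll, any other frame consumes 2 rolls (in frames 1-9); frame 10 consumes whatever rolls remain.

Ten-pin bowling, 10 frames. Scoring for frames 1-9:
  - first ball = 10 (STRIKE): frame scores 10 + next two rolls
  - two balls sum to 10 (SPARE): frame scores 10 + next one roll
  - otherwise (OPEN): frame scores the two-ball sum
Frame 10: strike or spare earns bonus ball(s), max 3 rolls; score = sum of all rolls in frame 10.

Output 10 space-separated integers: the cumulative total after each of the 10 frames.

Frame 1: OPEN (0+6=6). Cumulative: 6
Frame 2: STRIKE. 10 + next two rolls (10+7) = 27. Cumulative: 33
Frame 3: STRIKE. 10 + next two rolls (7+2) = 19. Cumulative: 52
Frame 4: OPEN (7+2=9). Cumulative: 61
Frame 5: OPEN (7+2=9). Cumulative: 70
Frame 6: OPEN (8+1=9). Cumulative: 79
Frame 7: STRIKE. 10 + next two rolls (2+5) = 17. Cumulative: 96
Frame 8: OPEN (2+5=7). Cumulative: 103
Frame 9: OPEN (4+0=4). Cumulative: 107
Frame 10: OPEN. Sum of all frame-10 rolls (5+1) = 6. Cumulative: 113

Answer: 6 33 52 61 70 79 96 103 107 113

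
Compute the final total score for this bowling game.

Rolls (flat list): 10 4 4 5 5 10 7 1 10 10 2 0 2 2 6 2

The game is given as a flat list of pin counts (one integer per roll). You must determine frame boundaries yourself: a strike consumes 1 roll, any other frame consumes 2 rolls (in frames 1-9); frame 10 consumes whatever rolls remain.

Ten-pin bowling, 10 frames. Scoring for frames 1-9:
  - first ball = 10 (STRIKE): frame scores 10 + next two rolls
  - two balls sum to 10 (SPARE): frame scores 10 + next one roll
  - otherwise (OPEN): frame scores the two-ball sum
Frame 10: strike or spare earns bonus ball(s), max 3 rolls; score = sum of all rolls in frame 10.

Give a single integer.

Frame 1: STRIKE. 10 + next two rolls (4+4) = 18. Cumulative: 18
Frame 2: OPEN (4+4=8). Cumulative: 26
Frame 3: SPARE (5+5=10). 10 + next roll (10) = 20. Cumulative: 46
Frame 4: STRIKE. 10 + next two rolls (7+1) = 18. Cumulative: 64
Frame 5: OPEN (7+1=8). Cumulative: 72
Frame 6: STRIKE. 10 + next two rolls (10+2) = 22. Cumulative: 94
Frame 7: STRIKE. 10 + next two rolls (2+0) = 12. Cumulative: 106
Frame 8: OPEN (2+0=2). Cumulative: 108
Frame 9: OPEN (2+2=4). Cumulative: 112
Frame 10: OPEN. Sum of all frame-10 rolls (6+2) = 8. Cumulative: 120

Answer: 120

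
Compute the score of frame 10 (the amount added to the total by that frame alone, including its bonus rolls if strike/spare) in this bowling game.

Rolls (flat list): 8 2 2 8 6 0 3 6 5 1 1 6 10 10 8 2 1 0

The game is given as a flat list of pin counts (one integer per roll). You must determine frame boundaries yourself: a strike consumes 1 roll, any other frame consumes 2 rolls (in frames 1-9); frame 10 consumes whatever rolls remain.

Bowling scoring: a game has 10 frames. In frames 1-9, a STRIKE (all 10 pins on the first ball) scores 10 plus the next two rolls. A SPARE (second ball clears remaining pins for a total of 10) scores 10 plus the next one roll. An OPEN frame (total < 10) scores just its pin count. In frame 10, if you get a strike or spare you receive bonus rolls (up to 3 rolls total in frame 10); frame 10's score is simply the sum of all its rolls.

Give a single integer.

Answer: 1

Derivation:
Frame 1: SPARE (8+2=10). 10 + next roll (2) = 12. Cumulative: 12
Frame 2: SPARE (2+8=10). 10 + next roll (6) = 16. Cumulative: 28
Frame 3: OPEN (6+0=6). Cumulative: 34
Frame 4: OPEN (3+6=9). Cumulative: 43
Frame 5: OPEN (5+1=6). Cumulative: 49
Frame 6: OPEN (1+6=7). Cumulative: 56
Frame 7: STRIKE. 10 + next two rolls (10+8) = 28. Cumulative: 84
Frame 8: STRIKE. 10 + next two rolls (8+2) = 20. Cumulative: 104
Frame 9: SPARE (8+2=10). 10 + next roll (1) = 11. Cumulative: 115
Frame 10: OPEN. Sum of all frame-10 rolls (1+0) = 1. Cumulative: 116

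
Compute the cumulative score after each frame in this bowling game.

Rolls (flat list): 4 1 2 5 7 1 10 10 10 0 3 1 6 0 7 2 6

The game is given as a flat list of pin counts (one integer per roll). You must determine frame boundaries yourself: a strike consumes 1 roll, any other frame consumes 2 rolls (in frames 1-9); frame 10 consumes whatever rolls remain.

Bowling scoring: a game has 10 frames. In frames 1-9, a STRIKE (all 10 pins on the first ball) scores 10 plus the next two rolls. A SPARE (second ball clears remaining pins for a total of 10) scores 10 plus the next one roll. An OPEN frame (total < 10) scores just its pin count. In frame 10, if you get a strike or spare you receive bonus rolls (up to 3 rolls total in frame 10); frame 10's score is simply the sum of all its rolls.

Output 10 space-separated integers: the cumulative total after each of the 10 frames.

Frame 1: OPEN (4+1=5). Cumulative: 5
Frame 2: OPEN (2+5=7). Cumulative: 12
Frame 3: OPEN (7+1=8). Cumulative: 20
Frame 4: STRIKE. 10 + next two rolls (10+10) = 30. Cumulative: 50
Frame 5: STRIKE. 10 + next two rolls (10+0) = 20. Cumulative: 70
Frame 6: STRIKE. 10 + next two rolls (0+3) = 13. Cumulative: 83
Frame 7: OPEN (0+3=3). Cumulative: 86
Frame 8: OPEN (1+6=7). Cumulative: 93
Frame 9: OPEN (0+7=7). Cumulative: 100
Frame 10: OPEN. Sum of all frame-10 rolls (2+6) = 8. Cumulative: 108

Answer: 5 12 20 50 70 83 86 93 100 108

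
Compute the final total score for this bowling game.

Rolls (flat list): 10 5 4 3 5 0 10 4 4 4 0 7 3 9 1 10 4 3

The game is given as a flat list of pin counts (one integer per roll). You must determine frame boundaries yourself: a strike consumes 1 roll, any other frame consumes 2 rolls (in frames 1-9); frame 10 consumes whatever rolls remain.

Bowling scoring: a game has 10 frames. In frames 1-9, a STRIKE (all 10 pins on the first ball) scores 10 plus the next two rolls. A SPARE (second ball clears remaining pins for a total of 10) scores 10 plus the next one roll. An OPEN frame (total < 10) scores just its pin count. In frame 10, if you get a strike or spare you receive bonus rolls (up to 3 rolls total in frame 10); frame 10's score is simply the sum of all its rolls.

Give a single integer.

Answer: 125

Derivation:
Frame 1: STRIKE. 10 + next two rolls (5+4) = 19. Cumulative: 19
Frame 2: OPEN (5+4=9). Cumulative: 28
Frame 3: OPEN (3+5=8). Cumulative: 36
Frame 4: SPARE (0+10=10). 10 + next roll (4) = 14. Cumulative: 50
Frame 5: OPEN (4+4=8). Cumulative: 58
Frame 6: OPEN (4+0=4). Cumulative: 62
Frame 7: SPARE (7+3=10). 10 + next roll (9) = 19. Cumulative: 81
Frame 8: SPARE (9+1=10). 10 + next roll (10) = 20. Cumulative: 101
Frame 9: STRIKE. 10 + next two rolls (4+3) = 17. Cumulative: 118
Frame 10: OPEN. Sum of all frame-10 rolls (4+3) = 7. Cumulative: 125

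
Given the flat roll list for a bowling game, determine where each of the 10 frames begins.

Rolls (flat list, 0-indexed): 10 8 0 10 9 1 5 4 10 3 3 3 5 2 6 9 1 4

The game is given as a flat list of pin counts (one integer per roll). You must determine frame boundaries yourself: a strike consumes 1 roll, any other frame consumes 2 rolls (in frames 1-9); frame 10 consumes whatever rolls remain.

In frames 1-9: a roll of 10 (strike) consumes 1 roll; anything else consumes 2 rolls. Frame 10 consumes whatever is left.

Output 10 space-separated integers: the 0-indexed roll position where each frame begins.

Answer: 0 1 3 4 6 8 9 11 13 15

Derivation:
Frame 1 starts at roll index 0: roll=10 (strike), consumes 1 roll
Frame 2 starts at roll index 1: rolls=8,0 (sum=8), consumes 2 rolls
Frame 3 starts at roll index 3: roll=10 (strike), consumes 1 roll
Frame 4 starts at roll index 4: rolls=9,1 (sum=10), consumes 2 rolls
Frame 5 starts at roll index 6: rolls=5,4 (sum=9), consumes 2 rolls
Frame 6 starts at roll index 8: roll=10 (strike), consumes 1 roll
Frame 7 starts at roll index 9: rolls=3,3 (sum=6), consumes 2 rolls
Frame 8 starts at roll index 11: rolls=3,5 (sum=8), consumes 2 rolls
Frame 9 starts at roll index 13: rolls=2,6 (sum=8), consumes 2 rolls
Frame 10 starts at roll index 15: 3 remaining rolls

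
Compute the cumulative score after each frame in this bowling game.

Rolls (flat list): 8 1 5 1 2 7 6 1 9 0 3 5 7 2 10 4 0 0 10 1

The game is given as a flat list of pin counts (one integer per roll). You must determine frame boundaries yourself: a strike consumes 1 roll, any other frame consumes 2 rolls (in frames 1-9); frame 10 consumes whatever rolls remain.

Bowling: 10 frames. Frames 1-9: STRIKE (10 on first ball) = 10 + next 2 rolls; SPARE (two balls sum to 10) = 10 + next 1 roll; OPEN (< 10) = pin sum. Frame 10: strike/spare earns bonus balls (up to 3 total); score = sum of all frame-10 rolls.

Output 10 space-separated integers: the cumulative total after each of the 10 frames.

Answer: 9 15 24 31 40 48 57 71 75 86

Derivation:
Frame 1: OPEN (8+1=9). Cumulative: 9
Frame 2: OPEN (5+1=6). Cumulative: 15
Frame 3: OPEN (2+7=9). Cumulative: 24
Frame 4: OPEN (6+1=7). Cumulative: 31
Frame 5: OPEN (9+0=9). Cumulative: 40
Frame 6: OPEN (3+5=8). Cumulative: 48
Frame 7: OPEN (7+2=9). Cumulative: 57
Frame 8: STRIKE. 10 + next two rolls (4+0) = 14. Cumulative: 71
Frame 9: OPEN (4+0=4). Cumulative: 75
Frame 10: SPARE. Sum of all frame-10 rolls (0+10+1) = 11. Cumulative: 86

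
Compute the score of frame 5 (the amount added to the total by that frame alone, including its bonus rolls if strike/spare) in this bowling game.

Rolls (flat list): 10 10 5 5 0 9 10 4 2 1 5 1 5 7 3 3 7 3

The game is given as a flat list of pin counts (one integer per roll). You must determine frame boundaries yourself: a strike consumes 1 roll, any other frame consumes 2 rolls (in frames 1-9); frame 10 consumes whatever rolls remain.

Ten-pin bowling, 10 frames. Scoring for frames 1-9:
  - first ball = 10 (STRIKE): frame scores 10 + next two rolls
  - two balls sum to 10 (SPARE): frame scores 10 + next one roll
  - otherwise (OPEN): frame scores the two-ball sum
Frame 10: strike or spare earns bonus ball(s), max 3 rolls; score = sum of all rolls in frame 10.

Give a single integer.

Answer: 16

Derivation:
Frame 1: STRIKE. 10 + next two rolls (10+5) = 25. Cumulative: 25
Frame 2: STRIKE. 10 + next two rolls (5+5) = 20. Cumulative: 45
Frame 3: SPARE (5+5=10). 10 + next roll (0) = 10. Cumulative: 55
Frame 4: OPEN (0+9=9). Cumulative: 64
Frame 5: STRIKE. 10 + next two rolls (4+2) = 16. Cumulative: 80
Frame 6: OPEN (4+2=6). Cumulative: 86
Frame 7: OPEN (1+5=6). Cumulative: 92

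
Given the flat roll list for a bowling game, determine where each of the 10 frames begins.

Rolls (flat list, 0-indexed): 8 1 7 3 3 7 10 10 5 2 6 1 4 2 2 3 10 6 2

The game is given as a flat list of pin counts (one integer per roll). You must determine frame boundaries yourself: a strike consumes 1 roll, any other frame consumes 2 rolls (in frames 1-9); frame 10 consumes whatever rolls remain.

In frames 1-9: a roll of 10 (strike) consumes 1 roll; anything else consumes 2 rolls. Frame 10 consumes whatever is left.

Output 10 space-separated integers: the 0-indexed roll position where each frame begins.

Frame 1 starts at roll index 0: rolls=8,1 (sum=9), consumes 2 rolls
Frame 2 starts at roll index 2: rolls=7,3 (sum=10), consumes 2 rolls
Frame 3 starts at roll index 4: rolls=3,7 (sum=10), consumes 2 rolls
Frame 4 starts at roll index 6: roll=10 (strike), consumes 1 roll
Frame 5 starts at roll index 7: roll=10 (strike), consumes 1 roll
Frame 6 starts at roll index 8: rolls=5,2 (sum=7), consumes 2 rolls
Frame 7 starts at roll index 10: rolls=6,1 (sum=7), consumes 2 rolls
Frame 8 starts at roll index 12: rolls=4,2 (sum=6), consumes 2 rolls
Frame 9 starts at roll index 14: rolls=2,3 (sum=5), consumes 2 rolls
Frame 10 starts at roll index 16: 3 remaining rolls

Answer: 0 2 4 6 7 8 10 12 14 16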